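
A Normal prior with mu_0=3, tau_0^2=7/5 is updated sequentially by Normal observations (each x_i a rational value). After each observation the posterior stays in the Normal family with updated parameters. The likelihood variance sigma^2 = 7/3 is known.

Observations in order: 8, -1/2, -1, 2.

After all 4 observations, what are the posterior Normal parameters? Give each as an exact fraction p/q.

obs 1: x=8 → posterior Normal(39/8, 7/8)
obs 2: x=-1/2 → posterior Normal(75/22, 7/11)
obs 3: x=-1 → posterior Normal(69/28, 1/2)
obs 4: x=2 → posterior Normal(81/34, 7/17)

mu_0=81/34, tau_0^2=7/17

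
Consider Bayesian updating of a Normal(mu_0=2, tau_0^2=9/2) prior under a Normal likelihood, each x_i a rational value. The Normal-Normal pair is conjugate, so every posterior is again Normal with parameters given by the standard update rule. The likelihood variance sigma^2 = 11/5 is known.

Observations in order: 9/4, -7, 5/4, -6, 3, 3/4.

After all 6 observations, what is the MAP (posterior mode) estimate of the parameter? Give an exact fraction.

obs 1: x=9/4 → posterior Normal(581/268, 99/67)
obs 2: x=-7 → posterior Normal(-97/64, 99/112)
obs 3: x=5/4 → posterior Normal(-227/314, 99/157)
obs 4: x=-6 → posterior Normal(-767/404, 99/202)
obs 5: x=3 → posterior Normal(-497/494, 99/247)
obs 6: x=3/4 → posterior Normal(-859/1168, 99/292)

-859/1168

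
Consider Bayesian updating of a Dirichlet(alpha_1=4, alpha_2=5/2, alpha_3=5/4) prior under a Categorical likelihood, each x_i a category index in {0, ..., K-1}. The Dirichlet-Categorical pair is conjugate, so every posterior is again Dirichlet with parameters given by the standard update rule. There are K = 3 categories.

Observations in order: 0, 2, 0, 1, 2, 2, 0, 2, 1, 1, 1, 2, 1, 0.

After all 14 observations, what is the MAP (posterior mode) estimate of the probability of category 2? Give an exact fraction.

obs 1: x=0 → posterior Dirichlet(5, 5/2, 5/4)
obs 2: x=2 → posterior Dirichlet(5, 5/2, 9/4)
obs 3: x=0 → posterior Dirichlet(6, 5/2, 9/4)
obs 4: x=1 → posterior Dirichlet(6, 7/2, 9/4)
obs 5: x=2 → posterior Dirichlet(6, 7/2, 13/4)
obs 6: x=2 → posterior Dirichlet(6, 7/2, 17/4)
obs 7: x=0 → posterior Dirichlet(7, 7/2, 17/4)
obs 8: x=2 → posterior Dirichlet(7, 7/2, 21/4)
obs 9: x=1 → posterior Dirichlet(7, 9/2, 21/4)
obs 10: x=1 → posterior Dirichlet(7, 11/2, 21/4)
obs 11: x=1 → posterior Dirichlet(7, 13/2, 21/4)
obs 12: x=2 → posterior Dirichlet(7, 13/2, 25/4)
obs 13: x=1 → posterior Dirichlet(7, 15/2, 25/4)
obs 14: x=0 → posterior Dirichlet(8, 15/2, 25/4)

7/25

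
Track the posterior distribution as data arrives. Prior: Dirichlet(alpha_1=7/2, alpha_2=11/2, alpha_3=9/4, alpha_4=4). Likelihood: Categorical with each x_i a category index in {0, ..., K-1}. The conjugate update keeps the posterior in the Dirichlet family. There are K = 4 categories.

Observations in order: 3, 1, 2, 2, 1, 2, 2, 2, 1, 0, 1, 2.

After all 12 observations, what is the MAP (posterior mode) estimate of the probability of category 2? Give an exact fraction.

29/93

obs 1: x=3 → posterior Dirichlet(7/2, 11/2, 9/4, 5)
obs 2: x=1 → posterior Dirichlet(7/2, 13/2, 9/4, 5)
obs 3: x=2 → posterior Dirichlet(7/2, 13/2, 13/4, 5)
obs 4: x=2 → posterior Dirichlet(7/2, 13/2, 17/4, 5)
obs 5: x=1 → posterior Dirichlet(7/2, 15/2, 17/4, 5)
obs 6: x=2 → posterior Dirichlet(7/2, 15/2, 21/4, 5)
obs 7: x=2 → posterior Dirichlet(7/2, 15/2, 25/4, 5)
obs 8: x=2 → posterior Dirichlet(7/2, 15/2, 29/4, 5)
obs 9: x=1 → posterior Dirichlet(7/2, 17/2, 29/4, 5)
obs 10: x=0 → posterior Dirichlet(9/2, 17/2, 29/4, 5)
obs 11: x=1 → posterior Dirichlet(9/2, 19/2, 29/4, 5)
obs 12: x=2 → posterior Dirichlet(9/2, 19/2, 33/4, 5)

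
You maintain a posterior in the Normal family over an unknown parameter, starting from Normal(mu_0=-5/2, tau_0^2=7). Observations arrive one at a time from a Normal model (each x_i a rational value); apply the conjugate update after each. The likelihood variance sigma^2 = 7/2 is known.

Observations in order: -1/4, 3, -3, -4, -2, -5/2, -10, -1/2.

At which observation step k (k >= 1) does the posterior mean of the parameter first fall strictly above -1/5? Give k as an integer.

k = 2

obs 1: x=-1/4 → posterior Normal(-1, 7/3)
obs 2: x=3 → posterior Normal(3/5, 7/5)
obs 3: x=-3 → posterior Normal(-3/7, 1)
obs 4: x=-4 → posterior Normal(-11/9, 7/9)
obs 5: x=-2 → posterior Normal(-15/11, 7/11)
obs 6: x=-5/2 → posterior Normal(-20/13, 7/13)
obs 7: x=-10 → posterior Normal(-8/3, 7/15)
obs 8: x=-1/2 → posterior Normal(-41/17, 7/17)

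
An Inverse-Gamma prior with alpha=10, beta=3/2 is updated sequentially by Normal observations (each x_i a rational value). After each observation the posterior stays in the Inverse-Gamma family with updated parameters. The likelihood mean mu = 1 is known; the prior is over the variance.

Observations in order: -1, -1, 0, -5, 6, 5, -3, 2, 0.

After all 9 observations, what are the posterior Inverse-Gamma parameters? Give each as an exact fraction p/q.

alpha=29/2, beta=107/2

obs 1: x=-1 → posterior Inverse-Gamma(21/2, 7/2)
obs 2: x=-1 → posterior Inverse-Gamma(11, 11/2)
obs 3: x=0 → posterior Inverse-Gamma(23/2, 6)
obs 4: x=-5 → posterior Inverse-Gamma(12, 24)
obs 5: x=6 → posterior Inverse-Gamma(25/2, 73/2)
obs 6: x=5 → posterior Inverse-Gamma(13, 89/2)
obs 7: x=-3 → posterior Inverse-Gamma(27/2, 105/2)
obs 8: x=2 → posterior Inverse-Gamma(14, 53)
obs 9: x=0 → posterior Inverse-Gamma(29/2, 107/2)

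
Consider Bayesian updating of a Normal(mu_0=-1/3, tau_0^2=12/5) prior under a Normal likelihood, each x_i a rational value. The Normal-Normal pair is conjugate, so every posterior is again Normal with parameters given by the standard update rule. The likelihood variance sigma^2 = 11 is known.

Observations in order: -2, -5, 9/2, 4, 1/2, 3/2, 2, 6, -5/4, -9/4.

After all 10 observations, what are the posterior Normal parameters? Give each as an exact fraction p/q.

mu_0=233/525, tau_0^2=132/175

obs 1: x=-2 → posterior Normal(-127/201, 132/67)
obs 2: x=-5 → posterior Normal(-307/237, 132/79)
obs 3: x=9/2 → posterior Normal(-145/273, 132/91)
obs 4: x=4 → posterior Normal(-1/309, 132/103)
obs 5: x=1/2 → posterior Normal(17/345, 132/115)
obs 6: x=3/2 → posterior Normal(71/381, 132/127)
obs 7: x=2 → posterior Normal(143/417, 132/139)
obs 8: x=6 → posterior Normal(359/453, 132/151)
obs 9: x=-5/4 → posterior Normal(314/489, 132/163)
obs 10: x=-9/4 → posterior Normal(233/525, 132/175)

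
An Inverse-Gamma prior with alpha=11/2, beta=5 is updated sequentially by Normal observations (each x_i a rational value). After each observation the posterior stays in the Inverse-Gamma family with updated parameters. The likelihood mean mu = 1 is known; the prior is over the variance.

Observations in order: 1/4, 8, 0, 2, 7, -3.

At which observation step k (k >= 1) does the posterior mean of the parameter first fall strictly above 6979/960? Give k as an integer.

obs 1: x=1/4 → posterior Inverse-Gamma(6, 169/32)
obs 2: x=8 → posterior Inverse-Gamma(13/2, 953/32)
obs 3: x=0 → posterior Inverse-Gamma(7, 969/32)
obs 4: x=2 → posterior Inverse-Gamma(15/2, 985/32)
obs 5: x=7 → posterior Inverse-Gamma(8, 1561/32)
obs 6: x=-3 → posterior Inverse-Gamma(17/2, 1817/32)

k = 6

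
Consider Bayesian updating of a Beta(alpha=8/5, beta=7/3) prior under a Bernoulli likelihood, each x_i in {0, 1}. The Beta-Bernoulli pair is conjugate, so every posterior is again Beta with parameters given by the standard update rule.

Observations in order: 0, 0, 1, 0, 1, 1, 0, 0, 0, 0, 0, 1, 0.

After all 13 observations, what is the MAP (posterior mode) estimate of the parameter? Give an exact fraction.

obs 1: x=0 → posterior Beta(8/5, 10/3)
obs 2: x=0 → posterior Beta(8/5, 13/3)
obs 3: x=1 → posterior Beta(13/5, 13/3)
obs 4: x=0 → posterior Beta(13/5, 16/3)
obs 5: x=1 → posterior Beta(18/5, 16/3)
obs 6: x=1 → posterior Beta(23/5, 16/3)
obs 7: x=0 → posterior Beta(23/5, 19/3)
obs 8: x=0 → posterior Beta(23/5, 22/3)
obs 9: x=0 → posterior Beta(23/5, 25/3)
obs 10: x=0 → posterior Beta(23/5, 28/3)
obs 11: x=0 → posterior Beta(23/5, 31/3)
obs 12: x=1 → posterior Beta(28/5, 31/3)
obs 13: x=0 → posterior Beta(28/5, 34/3)

69/224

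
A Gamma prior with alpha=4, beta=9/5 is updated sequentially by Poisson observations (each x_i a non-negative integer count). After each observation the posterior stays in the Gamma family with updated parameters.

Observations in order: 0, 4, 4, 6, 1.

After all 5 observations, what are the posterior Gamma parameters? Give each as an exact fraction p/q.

obs 1: x=0 → posterior Gamma(4, 14/5)
obs 2: x=4 → posterior Gamma(8, 19/5)
obs 3: x=4 → posterior Gamma(12, 24/5)
obs 4: x=6 → posterior Gamma(18, 29/5)
obs 5: x=1 → posterior Gamma(19, 34/5)

alpha=19, beta=34/5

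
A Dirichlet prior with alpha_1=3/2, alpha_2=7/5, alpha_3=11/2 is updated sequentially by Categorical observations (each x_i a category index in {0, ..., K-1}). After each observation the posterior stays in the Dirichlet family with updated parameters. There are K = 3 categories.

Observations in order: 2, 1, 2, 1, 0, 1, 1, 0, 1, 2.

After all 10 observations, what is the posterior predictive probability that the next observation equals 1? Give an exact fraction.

8/23

obs 1: x=2 → posterior Dirichlet(3/2, 7/5, 13/2)
obs 2: x=1 → posterior Dirichlet(3/2, 12/5, 13/2)
obs 3: x=2 → posterior Dirichlet(3/2, 12/5, 15/2)
obs 4: x=1 → posterior Dirichlet(3/2, 17/5, 15/2)
obs 5: x=0 → posterior Dirichlet(5/2, 17/5, 15/2)
obs 6: x=1 → posterior Dirichlet(5/2, 22/5, 15/2)
obs 7: x=1 → posterior Dirichlet(5/2, 27/5, 15/2)
obs 8: x=0 → posterior Dirichlet(7/2, 27/5, 15/2)
obs 9: x=1 → posterior Dirichlet(7/2, 32/5, 15/2)
obs 10: x=2 → posterior Dirichlet(7/2, 32/5, 17/2)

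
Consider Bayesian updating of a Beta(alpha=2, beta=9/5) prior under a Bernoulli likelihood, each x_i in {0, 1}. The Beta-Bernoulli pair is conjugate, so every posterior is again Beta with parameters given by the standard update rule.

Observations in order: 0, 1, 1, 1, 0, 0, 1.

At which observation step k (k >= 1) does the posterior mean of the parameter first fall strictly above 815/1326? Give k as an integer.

k = 4

obs 1: x=0 → posterior Beta(2, 14/5)
obs 2: x=1 → posterior Beta(3, 14/5)
obs 3: x=1 → posterior Beta(4, 14/5)
obs 4: x=1 → posterior Beta(5, 14/5)
obs 5: x=0 → posterior Beta(5, 19/5)
obs 6: x=0 → posterior Beta(5, 24/5)
obs 7: x=1 → posterior Beta(6, 24/5)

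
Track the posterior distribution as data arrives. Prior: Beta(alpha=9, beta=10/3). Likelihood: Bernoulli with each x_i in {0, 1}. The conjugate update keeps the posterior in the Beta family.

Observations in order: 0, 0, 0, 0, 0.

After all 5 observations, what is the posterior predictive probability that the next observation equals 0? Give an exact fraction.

25/52

obs 1: x=0 → posterior Beta(9, 13/3)
obs 2: x=0 → posterior Beta(9, 16/3)
obs 3: x=0 → posterior Beta(9, 19/3)
obs 4: x=0 → posterior Beta(9, 22/3)
obs 5: x=0 → posterior Beta(9, 25/3)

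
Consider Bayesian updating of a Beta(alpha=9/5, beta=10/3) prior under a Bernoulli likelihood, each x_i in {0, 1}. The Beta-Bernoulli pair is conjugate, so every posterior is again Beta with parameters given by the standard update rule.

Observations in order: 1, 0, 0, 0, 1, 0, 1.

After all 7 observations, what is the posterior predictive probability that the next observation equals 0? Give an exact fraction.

obs 1: x=1 → posterior Beta(14/5, 10/3)
obs 2: x=0 → posterior Beta(14/5, 13/3)
obs 3: x=0 → posterior Beta(14/5, 16/3)
obs 4: x=0 → posterior Beta(14/5, 19/3)
obs 5: x=1 → posterior Beta(19/5, 19/3)
obs 6: x=0 → posterior Beta(19/5, 22/3)
obs 7: x=1 → posterior Beta(24/5, 22/3)

55/91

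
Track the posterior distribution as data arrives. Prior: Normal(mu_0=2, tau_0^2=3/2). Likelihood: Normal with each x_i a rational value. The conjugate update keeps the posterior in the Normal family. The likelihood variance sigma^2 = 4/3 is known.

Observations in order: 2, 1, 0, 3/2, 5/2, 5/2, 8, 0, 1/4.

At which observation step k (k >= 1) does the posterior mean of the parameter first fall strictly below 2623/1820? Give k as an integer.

obs 1: x=2 → posterior Normal(2, 12/17)
obs 2: x=1 → posterior Normal(43/26, 6/13)
obs 3: x=0 → posterior Normal(43/35, 12/35)
obs 4: x=3/2 → posterior Normal(113/88, 3/11)
obs 5: x=5/2 → posterior Normal(79/53, 12/53)
obs 6: x=5/2 → posterior Normal(203/124, 6/31)
obs 7: x=8 → posterior Normal(347/142, 12/71)
obs 8: x=0 → posterior Normal(347/160, 3/20)
obs 9: x=1/4 → posterior Normal(703/356, 12/89)

k = 3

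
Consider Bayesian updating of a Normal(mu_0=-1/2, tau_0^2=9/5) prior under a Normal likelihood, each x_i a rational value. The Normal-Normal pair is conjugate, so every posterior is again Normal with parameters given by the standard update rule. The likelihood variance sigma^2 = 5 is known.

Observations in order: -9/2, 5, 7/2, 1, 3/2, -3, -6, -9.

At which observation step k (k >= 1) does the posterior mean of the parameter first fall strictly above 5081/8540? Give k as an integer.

k = 5

obs 1: x=-9/2 → posterior Normal(-53/34, 45/34)
obs 2: x=5 → posterior Normal(-8/43, 45/43)
obs 3: x=7/2 → posterior Normal(47/104, 45/52)
obs 4: x=1 → posterior Normal(65/122, 45/61)
obs 5: x=3/2 → posterior Normal(23/35, 9/14)
obs 6: x=-3 → posterior Normal(19/79, 45/79)
obs 7: x=-6 → posterior Normal(-35/88, 45/88)
obs 8: x=-9 → posterior Normal(-116/97, 45/97)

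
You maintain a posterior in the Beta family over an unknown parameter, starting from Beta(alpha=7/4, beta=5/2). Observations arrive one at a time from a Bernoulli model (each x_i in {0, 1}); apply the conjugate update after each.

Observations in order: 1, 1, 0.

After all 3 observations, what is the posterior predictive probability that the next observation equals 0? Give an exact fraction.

obs 1: x=1 → posterior Beta(11/4, 5/2)
obs 2: x=1 → posterior Beta(15/4, 5/2)
obs 3: x=0 → posterior Beta(15/4, 7/2)

14/29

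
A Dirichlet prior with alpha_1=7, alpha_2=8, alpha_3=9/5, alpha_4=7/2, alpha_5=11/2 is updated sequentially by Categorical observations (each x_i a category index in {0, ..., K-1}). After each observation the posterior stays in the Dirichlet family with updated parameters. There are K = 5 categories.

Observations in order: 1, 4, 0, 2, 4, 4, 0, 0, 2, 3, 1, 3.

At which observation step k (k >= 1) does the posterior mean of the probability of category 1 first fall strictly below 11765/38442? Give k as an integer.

k = 4

obs 1: x=1 → posterior Dirichlet(7, 9, 9/5, 7/2, 11/2)
obs 2: x=4 → posterior Dirichlet(7, 9, 9/5, 7/2, 13/2)
obs 3: x=0 → posterior Dirichlet(8, 9, 9/5, 7/2, 13/2)
obs 4: x=2 → posterior Dirichlet(8, 9, 14/5, 7/2, 13/2)
obs 5: x=4 → posterior Dirichlet(8, 9, 14/5, 7/2, 15/2)
obs 6: x=4 → posterior Dirichlet(8, 9, 14/5, 7/2, 17/2)
obs 7: x=0 → posterior Dirichlet(9, 9, 14/5, 7/2, 17/2)
obs 8: x=0 → posterior Dirichlet(10, 9, 14/5, 7/2, 17/2)
obs 9: x=2 → posterior Dirichlet(10, 9, 19/5, 7/2, 17/2)
obs 10: x=3 → posterior Dirichlet(10, 9, 19/5, 9/2, 17/2)
obs 11: x=1 → posterior Dirichlet(10, 10, 19/5, 9/2, 17/2)
obs 12: x=3 → posterior Dirichlet(10, 10, 19/5, 11/2, 17/2)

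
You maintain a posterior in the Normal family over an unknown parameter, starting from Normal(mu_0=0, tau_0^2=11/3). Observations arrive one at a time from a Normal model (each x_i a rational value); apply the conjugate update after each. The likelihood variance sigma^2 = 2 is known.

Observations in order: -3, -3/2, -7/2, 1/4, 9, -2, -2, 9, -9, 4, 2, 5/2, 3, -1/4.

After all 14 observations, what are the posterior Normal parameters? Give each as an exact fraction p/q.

obs 1: x=-3 → posterior Normal(-33/17, 22/17)
obs 2: x=-3/2 → posterior Normal(-99/56, 11/14)
obs 3: x=-7/2 → posterior Normal(-88/39, 22/39)
obs 4: x=1/4 → posterior Normal(-341/200, 11/25)
obs 5: x=9 → posterior Normal(55/244, 22/61)
obs 6: x=-2 → posterior Normal(-11/96, 11/36)
obs 7: x=-2 → posterior Normal(-121/332, 22/83)
obs 8: x=9 → posterior Normal(275/376, 11/47)
obs 9: x=-9 → posterior Normal(-121/420, 22/105)
obs 10: x=4 → posterior Normal(55/464, 11/58)
obs 11: x=2 → posterior Normal(143/508, 22/127)
obs 12: x=5/2 → posterior Normal(11/24, 11/69)
obs 13: x=3 → posterior Normal(385/596, 22/149)
obs 14: x=-1/4 → posterior Normal(187/320, 11/80)

mu_0=187/320, tau_0^2=11/80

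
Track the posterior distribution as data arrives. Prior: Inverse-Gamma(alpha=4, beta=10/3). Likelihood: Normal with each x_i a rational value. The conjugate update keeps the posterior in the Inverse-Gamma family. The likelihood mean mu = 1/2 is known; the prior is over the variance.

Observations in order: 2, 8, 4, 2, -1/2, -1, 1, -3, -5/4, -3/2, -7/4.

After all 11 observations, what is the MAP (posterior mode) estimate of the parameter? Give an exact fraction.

2581/504

obs 1: x=2 → posterior Inverse-Gamma(9/2, 107/24)
obs 2: x=8 → posterior Inverse-Gamma(5, 391/12)
obs 3: x=4 → posterior Inverse-Gamma(11/2, 929/24)
obs 4: x=2 → posterior Inverse-Gamma(6, 239/6)
obs 5: x=-1/2 → posterior Inverse-Gamma(13/2, 121/3)
obs 6: x=-1 → posterior Inverse-Gamma(7, 995/24)
obs 7: x=1 → posterior Inverse-Gamma(15/2, 499/12)
obs 8: x=-3 → posterior Inverse-Gamma(8, 1145/24)
obs 9: x=-5/4 → posterior Inverse-Gamma(17/2, 4727/96)
obs 10: x=-3/2 → posterior Inverse-Gamma(9, 4919/96)
obs 11: x=-7/4 → posterior Inverse-Gamma(19/2, 2581/48)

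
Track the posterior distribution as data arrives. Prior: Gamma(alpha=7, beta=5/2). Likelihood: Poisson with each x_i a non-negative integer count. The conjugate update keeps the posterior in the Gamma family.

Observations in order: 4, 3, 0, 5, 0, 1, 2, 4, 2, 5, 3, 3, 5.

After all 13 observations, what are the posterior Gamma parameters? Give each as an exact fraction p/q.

obs 1: x=4 → posterior Gamma(11, 7/2)
obs 2: x=3 → posterior Gamma(14, 9/2)
obs 3: x=0 → posterior Gamma(14, 11/2)
obs 4: x=5 → posterior Gamma(19, 13/2)
obs 5: x=0 → posterior Gamma(19, 15/2)
obs 6: x=1 → posterior Gamma(20, 17/2)
obs 7: x=2 → posterior Gamma(22, 19/2)
obs 8: x=4 → posterior Gamma(26, 21/2)
obs 9: x=2 → posterior Gamma(28, 23/2)
obs 10: x=5 → posterior Gamma(33, 25/2)
obs 11: x=3 → posterior Gamma(36, 27/2)
obs 12: x=3 → posterior Gamma(39, 29/2)
obs 13: x=5 → posterior Gamma(44, 31/2)

alpha=44, beta=31/2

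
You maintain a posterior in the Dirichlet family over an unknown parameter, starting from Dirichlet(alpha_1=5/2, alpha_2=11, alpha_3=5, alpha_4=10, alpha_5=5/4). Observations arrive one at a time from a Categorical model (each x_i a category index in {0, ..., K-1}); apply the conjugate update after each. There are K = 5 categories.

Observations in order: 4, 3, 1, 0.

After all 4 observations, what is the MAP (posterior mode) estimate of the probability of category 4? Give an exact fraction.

1/23

obs 1: x=4 → posterior Dirichlet(5/2, 11, 5, 10, 9/4)
obs 2: x=3 → posterior Dirichlet(5/2, 11, 5, 11, 9/4)
obs 3: x=1 → posterior Dirichlet(5/2, 12, 5, 11, 9/4)
obs 4: x=0 → posterior Dirichlet(7/2, 12, 5, 11, 9/4)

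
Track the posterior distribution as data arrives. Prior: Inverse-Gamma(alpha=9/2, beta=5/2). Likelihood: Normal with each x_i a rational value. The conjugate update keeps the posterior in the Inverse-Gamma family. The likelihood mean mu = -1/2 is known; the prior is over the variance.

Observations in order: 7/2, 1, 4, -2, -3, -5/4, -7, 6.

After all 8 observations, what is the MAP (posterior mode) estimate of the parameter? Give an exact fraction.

2193/304

obs 1: x=7/2 → posterior Inverse-Gamma(5, 21/2)
obs 2: x=1 → posterior Inverse-Gamma(11/2, 93/8)
obs 3: x=4 → posterior Inverse-Gamma(6, 87/4)
obs 4: x=-2 → posterior Inverse-Gamma(13/2, 183/8)
obs 5: x=-3 → posterior Inverse-Gamma(7, 26)
obs 6: x=-5/4 → posterior Inverse-Gamma(15/2, 841/32)
obs 7: x=-7 → posterior Inverse-Gamma(8, 1517/32)
obs 8: x=6 → posterior Inverse-Gamma(17/2, 2193/32)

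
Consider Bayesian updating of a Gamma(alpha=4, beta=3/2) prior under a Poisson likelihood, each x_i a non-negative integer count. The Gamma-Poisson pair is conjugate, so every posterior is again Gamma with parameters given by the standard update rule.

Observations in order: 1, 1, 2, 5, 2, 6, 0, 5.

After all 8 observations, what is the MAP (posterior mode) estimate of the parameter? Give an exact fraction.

50/19

obs 1: x=1 → posterior Gamma(5, 5/2)
obs 2: x=1 → posterior Gamma(6, 7/2)
obs 3: x=2 → posterior Gamma(8, 9/2)
obs 4: x=5 → posterior Gamma(13, 11/2)
obs 5: x=2 → posterior Gamma(15, 13/2)
obs 6: x=6 → posterior Gamma(21, 15/2)
obs 7: x=0 → posterior Gamma(21, 17/2)
obs 8: x=5 → posterior Gamma(26, 19/2)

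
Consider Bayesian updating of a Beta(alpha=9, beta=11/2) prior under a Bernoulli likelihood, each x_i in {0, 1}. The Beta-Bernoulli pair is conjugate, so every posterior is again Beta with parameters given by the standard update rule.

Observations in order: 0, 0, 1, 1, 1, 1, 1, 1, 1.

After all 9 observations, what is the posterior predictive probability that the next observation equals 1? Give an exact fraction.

obs 1: x=0 → posterior Beta(9, 13/2)
obs 2: x=0 → posterior Beta(9, 15/2)
obs 3: x=1 → posterior Beta(10, 15/2)
obs 4: x=1 → posterior Beta(11, 15/2)
obs 5: x=1 → posterior Beta(12, 15/2)
obs 6: x=1 → posterior Beta(13, 15/2)
obs 7: x=1 → posterior Beta(14, 15/2)
obs 8: x=1 → posterior Beta(15, 15/2)
obs 9: x=1 → posterior Beta(16, 15/2)

32/47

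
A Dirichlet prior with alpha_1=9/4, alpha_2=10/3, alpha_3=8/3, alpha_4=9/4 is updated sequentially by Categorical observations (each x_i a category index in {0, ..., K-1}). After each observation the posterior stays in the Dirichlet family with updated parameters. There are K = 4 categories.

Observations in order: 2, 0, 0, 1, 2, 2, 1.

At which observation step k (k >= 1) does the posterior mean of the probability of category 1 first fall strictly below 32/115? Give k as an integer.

k = 2

obs 1: x=2 → posterior Dirichlet(9/4, 10/3, 11/3, 9/4)
obs 2: x=0 → posterior Dirichlet(13/4, 10/3, 11/3, 9/4)
obs 3: x=0 → posterior Dirichlet(17/4, 10/3, 11/3, 9/4)
obs 4: x=1 → posterior Dirichlet(17/4, 13/3, 11/3, 9/4)
obs 5: x=2 → posterior Dirichlet(17/4, 13/3, 14/3, 9/4)
obs 6: x=2 → posterior Dirichlet(17/4, 13/3, 17/3, 9/4)
obs 7: x=1 → posterior Dirichlet(17/4, 16/3, 17/3, 9/4)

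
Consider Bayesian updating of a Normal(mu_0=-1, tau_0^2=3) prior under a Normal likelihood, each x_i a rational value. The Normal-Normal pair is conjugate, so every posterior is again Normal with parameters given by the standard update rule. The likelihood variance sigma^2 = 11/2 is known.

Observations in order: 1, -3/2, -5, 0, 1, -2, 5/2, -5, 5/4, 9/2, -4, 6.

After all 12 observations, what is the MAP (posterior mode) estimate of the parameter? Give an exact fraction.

obs 1: x=1 → posterior Normal(-5/17, 33/17)
obs 2: x=-3/2 → posterior Normal(-14/23, 33/23)
obs 3: x=-5 → posterior Normal(-44/29, 33/29)
obs 4: x=0 → posterior Normal(-44/35, 33/35)
obs 5: x=1 → posterior Normal(-38/41, 33/41)
obs 6: x=-2 → posterior Normal(-50/47, 33/47)
obs 7: x=5/2 → posterior Normal(-35/53, 33/53)
obs 8: x=-5 → posterior Normal(-65/59, 33/59)
obs 9: x=5/4 → posterior Normal(-23/26, 33/65)
obs 10: x=9/2 → posterior Normal(-61/142, 33/71)
obs 11: x=-4 → posterior Normal(-109/154, 3/7)
obs 12: x=6 → posterior Normal(-37/166, 33/83)

-37/166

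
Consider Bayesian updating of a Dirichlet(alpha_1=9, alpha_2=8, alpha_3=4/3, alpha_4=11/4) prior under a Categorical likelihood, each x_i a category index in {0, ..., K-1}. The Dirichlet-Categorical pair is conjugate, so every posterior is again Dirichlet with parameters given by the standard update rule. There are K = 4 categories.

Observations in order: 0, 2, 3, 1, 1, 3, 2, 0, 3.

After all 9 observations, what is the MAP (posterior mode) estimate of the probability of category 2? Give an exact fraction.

28/313

obs 1: x=0 → posterior Dirichlet(10, 8, 4/3, 11/4)
obs 2: x=2 → posterior Dirichlet(10, 8, 7/3, 11/4)
obs 3: x=3 → posterior Dirichlet(10, 8, 7/3, 15/4)
obs 4: x=1 → posterior Dirichlet(10, 9, 7/3, 15/4)
obs 5: x=1 → posterior Dirichlet(10, 10, 7/3, 15/4)
obs 6: x=3 → posterior Dirichlet(10, 10, 7/3, 19/4)
obs 7: x=2 → posterior Dirichlet(10, 10, 10/3, 19/4)
obs 8: x=0 → posterior Dirichlet(11, 10, 10/3, 19/4)
obs 9: x=3 → posterior Dirichlet(11, 10, 10/3, 23/4)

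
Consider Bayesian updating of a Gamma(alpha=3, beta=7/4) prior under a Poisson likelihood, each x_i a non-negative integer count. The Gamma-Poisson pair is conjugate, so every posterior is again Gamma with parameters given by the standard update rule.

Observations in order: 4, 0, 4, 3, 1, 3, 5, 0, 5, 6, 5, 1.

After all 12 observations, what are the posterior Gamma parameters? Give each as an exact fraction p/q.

alpha=40, beta=55/4

obs 1: x=4 → posterior Gamma(7, 11/4)
obs 2: x=0 → posterior Gamma(7, 15/4)
obs 3: x=4 → posterior Gamma(11, 19/4)
obs 4: x=3 → posterior Gamma(14, 23/4)
obs 5: x=1 → posterior Gamma(15, 27/4)
obs 6: x=3 → posterior Gamma(18, 31/4)
obs 7: x=5 → posterior Gamma(23, 35/4)
obs 8: x=0 → posterior Gamma(23, 39/4)
obs 9: x=5 → posterior Gamma(28, 43/4)
obs 10: x=6 → posterior Gamma(34, 47/4)
obs 11: x=5 → posterior Gamma(39, 51/4)
obs 12: x=1 → posterior Gamma(40, 55/4)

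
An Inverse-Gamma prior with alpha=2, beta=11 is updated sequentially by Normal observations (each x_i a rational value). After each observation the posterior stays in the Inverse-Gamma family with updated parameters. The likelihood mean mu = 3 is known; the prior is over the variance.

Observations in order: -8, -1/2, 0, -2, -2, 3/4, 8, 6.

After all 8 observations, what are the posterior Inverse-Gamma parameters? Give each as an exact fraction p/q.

alpha=6, beta=4053/32

obs 1: x=-8 → posterior Inverse-Gamma(5/2, 143/2)
obs 2: x=-1/2 → posterior Inverse-Gamma(3, 621/8)
obs 3: x=0 → posterior Inverse-Gamma(7/2, 657/8)
obs 4: x=-2 → posterior Inverse-Gamma(4, 757/8)
obs 5: x=-2 → posterior Inverse-Gamma(9/2, 857/8)
obs 6: x=3/4 → posterior Inverse-Gamma(5, 3509/32)
obs 7: x=8 → posterior Inverse-Gamma(11/2, 3909/32)
obs 8: x=6 → posterior Inverse-Gamma(6, 4053/32)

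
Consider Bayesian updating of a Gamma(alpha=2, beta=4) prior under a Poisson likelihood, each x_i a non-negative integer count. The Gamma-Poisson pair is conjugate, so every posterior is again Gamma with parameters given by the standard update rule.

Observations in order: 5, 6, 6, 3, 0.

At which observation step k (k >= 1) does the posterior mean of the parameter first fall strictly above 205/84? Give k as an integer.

obs 1: x=5 → posterior Gamma(7, 5)
obs 2: x=6 → posterior Gamma(13, 6)
obs 3: x=6 → posterior Gamma(19, 7)
obs 4: x=3 → posterior Gamma(22, 8)
obs 5: x=0 → posterior Gamma(22, 9)

k = 3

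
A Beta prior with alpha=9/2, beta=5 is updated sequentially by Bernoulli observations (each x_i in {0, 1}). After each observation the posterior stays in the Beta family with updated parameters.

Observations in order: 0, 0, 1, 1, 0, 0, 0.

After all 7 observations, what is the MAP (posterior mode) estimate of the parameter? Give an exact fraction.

obs 1: x=0 → posterior Beta(9/2, 6)
obs 2: x=0 → posterior Beta(9/2, 7)
obs 3: x=1 → posterior Beta(11/2, 7)
obs 4: x=1 → posterior Beta(13/2, 7)
obs 5: x=0 → posterior Beta(13/2, 8)
obs 6: x=0 → posterior Beta(13/2, 9)
obs 7: x=0 → posterior Beta(13/2, 10)

11/29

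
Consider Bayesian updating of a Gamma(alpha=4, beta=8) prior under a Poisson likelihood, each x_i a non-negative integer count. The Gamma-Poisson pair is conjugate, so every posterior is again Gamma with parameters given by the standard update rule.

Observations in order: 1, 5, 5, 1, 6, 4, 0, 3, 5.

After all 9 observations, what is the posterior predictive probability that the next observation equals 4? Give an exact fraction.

obs 1: x=1 → posterior Gamma(5, 9)
obs 2: x=5 → posterior Gamma(10, 10)
obs 3: x=5 → posterior Gamma(15, 11)
obs 4: x=1 → posterior Gamma(16, 12)
obs 5: x=6 → posterior Gamma(22, 13)
obs 6: x=4 → posterior Gamma(26, 14)
obs 7: x=0 → posterior Gamma(26, 15)
obs 8: x=3 → posterior Gamma(29, 16)
obs 9: x=5 → posterior Gamma(34, 17)

15065446816250337374587562039165494354378547935/167199101470198142913185516681773741204788215808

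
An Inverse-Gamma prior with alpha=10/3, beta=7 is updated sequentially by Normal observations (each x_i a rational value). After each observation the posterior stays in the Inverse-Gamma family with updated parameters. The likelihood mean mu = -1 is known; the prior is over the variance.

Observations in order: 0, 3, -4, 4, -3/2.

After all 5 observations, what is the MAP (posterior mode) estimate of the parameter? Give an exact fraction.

783/164

obs 1: x=0 → posterior Inverse-Gamma(23/6, 15/2)
obs 2: x=3 → posterior Inverse-Gamma(13/3, 31/2)
obs 3: x=-4 → posterior Inverse-Gamma(29/6, 20)
obs 4: x=4 → posterior Inverse-Gamma(16/3, 65/2)
obs 5: x=-3/2 → posterior Inverse-Gamma(35/6, 261/8)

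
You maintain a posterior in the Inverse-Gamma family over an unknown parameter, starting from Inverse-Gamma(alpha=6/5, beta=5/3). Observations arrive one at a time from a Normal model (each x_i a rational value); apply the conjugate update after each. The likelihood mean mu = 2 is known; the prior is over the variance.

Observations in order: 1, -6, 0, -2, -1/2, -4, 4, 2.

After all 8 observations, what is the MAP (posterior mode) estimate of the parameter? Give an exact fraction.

8075/744

obs 1: x=1 → posterior Inverse-Gamma(17/10, 13/6)
obs 2: x=-6 → posterior Inverse-Gamma(11/5, 205/6)
obs 3: x=0 → posterior Inverse-Gamma(27/10, 217/6)
obs 4: x=-2 → posterior Inverse-Gamma(16/5, 265/6)
obs 5: x=-1/2 → posterior Inverse-Gamma(37/10, 1135/24)
obs 6: x=-4 → posterior Inverse-Gamma(21/5, 1567/24)
obs 7: x=4 → posterior Inverse-Gamma(47/10, 1615/24)
obs 8: x=2 → posterior Inverse-Gamma(26/5, 1615/24)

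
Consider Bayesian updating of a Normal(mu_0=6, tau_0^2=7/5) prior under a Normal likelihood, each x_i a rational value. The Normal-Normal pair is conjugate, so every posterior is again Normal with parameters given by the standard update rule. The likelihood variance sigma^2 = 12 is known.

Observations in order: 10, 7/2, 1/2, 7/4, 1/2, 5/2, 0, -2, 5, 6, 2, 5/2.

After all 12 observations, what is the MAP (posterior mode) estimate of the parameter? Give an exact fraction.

781/192

obs 1: x=10 → posterior Normal(430/67, 84/67)
obs 2: x=7/2 → posterior Normal(909/148, 42/37)
obs 3: x=1/2 → posterior Normal(458/81, 28/27)
obs 4: x=7/4 → posterior Normal(171/32, 21/22)
obs 5: x=1/2 → posterior Normal(379/76, 84/95)
obs 6: x=5/2 → posterior Normal(655/136, 14/17)
obs 7: x=0 → posterior Normal(1965/436, 84/109)
obs 8: x=-2 → posterior Normal(1909/464, 21/29)
obs 9: x=5 → posterior Normal(683/164, 28/41)
obs 10: x=6 → posterior Normal(2217/520, 42/65)
obs 11: x=2 → posterior Normal(2273/548, 84/137)
obs 12: x=5/2 → posterior Normal(781/192, 7/12)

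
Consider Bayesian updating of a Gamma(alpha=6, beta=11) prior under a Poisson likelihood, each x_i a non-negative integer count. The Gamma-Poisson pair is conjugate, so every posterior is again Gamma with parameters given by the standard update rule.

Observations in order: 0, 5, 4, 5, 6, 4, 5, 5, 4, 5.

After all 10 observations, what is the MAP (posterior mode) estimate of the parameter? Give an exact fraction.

16/7

obs 1: x=0 → posterior Gamma(6, 12)
obs 2: x=5 → posterior Gamma(11, 13)
obs 3: x=4 → posterior Gamma(15, 14)
obs 4: x=5 → posterior Gamma(20, 15)
obs 5: x=6 → posterior Gamma(26, 16)
obs 6: x=4 → posterior Gamma(30, 17)
obs 7: x=5 → posterior Gamma(35, 18)
obs 8: x=5 → posterior Gamma(40, 19)
obs 9: x=4 → posterior Gamma(44, 20)
obs 10: x=5 → posterior Gamma(49, 21)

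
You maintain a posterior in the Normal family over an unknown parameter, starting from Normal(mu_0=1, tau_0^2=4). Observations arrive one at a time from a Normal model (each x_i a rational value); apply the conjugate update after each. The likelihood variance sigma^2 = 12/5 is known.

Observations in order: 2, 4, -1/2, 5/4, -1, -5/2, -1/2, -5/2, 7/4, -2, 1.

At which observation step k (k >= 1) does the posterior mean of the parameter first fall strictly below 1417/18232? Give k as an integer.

obs 1: x=2 → posterior Normal(13/8, 3/2)
obs 2: x=4 → posterior Normal(33/13, 12/13)
obs 3: x=-1/2 → posterior Normal(61/36, 2/3)
obs 4: x=5/4 → posterior Normal(147/92, 12/23)
obs 5: x=-1 → posterior Normal(127/112, 3/7)
obs 6: x=-5/2 → posterior Normal(7/12, 4/11)
obs 7: x=-1/2 → posterior Normal(67/152, 6/19)
obs 8: x=-5/2 → posterior Normal(17/172, 12/43)
obs 9: x=7/4 → posterior Normal(13/48, 1/4)
obs 10: x=-2 → posterior Normal(3/53, 12/53)
obs 11: x=1 → posterior Normal(4/29, 6/29)

k = 10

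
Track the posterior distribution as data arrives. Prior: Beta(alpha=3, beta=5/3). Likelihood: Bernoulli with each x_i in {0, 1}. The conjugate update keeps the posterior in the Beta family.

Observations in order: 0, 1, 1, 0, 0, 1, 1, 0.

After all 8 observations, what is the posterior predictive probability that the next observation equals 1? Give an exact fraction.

obs 1: x=0 → posterior Beta(3, 8/3)
obs 2: x=1 → posterior Beta(4, 8/3)
obs 3: x=1 → posterior Beta(5, 8/3)
obs 4: x=0 → posterior Beta(5, 11/3)
obs 5: x=0 → posterior Beta(5, 14/3)
obs 6: x=1 → posterior Beta(6, 14/3)
obs 7: x=1 → posterior Beta(7, 14/3)
obs 8: x=0 → posterior Beta(7, 17/3)

21/38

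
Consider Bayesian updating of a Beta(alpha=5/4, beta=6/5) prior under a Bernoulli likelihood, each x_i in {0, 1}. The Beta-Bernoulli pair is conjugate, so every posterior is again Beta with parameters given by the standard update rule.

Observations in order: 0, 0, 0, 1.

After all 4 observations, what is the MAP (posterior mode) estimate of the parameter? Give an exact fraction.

25/89

obs 1: x=0 → posterior Beta(5/4, 11/5)
obs 2: x=0 → posterior Beta(5/4, 16/5)
obs 3: x=0 → posterior Beta(5/4, 21/5)
obs 4: x=1 → posterior Beta(9/4, 21/5)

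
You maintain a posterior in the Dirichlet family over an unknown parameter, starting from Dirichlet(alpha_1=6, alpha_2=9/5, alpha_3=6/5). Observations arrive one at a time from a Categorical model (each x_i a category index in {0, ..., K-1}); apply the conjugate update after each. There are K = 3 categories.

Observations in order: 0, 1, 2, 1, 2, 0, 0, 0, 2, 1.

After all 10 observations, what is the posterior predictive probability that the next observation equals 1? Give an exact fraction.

obs 1: x=0 → posterior Dirichlet(7, 9/5, 6/5)
obs 2: x=1 → posterior Dirichlet(7, 14/5, 6/5)
obs 3: x=2 → posterior Dirichlet(7, 14/5, 11/5)
obs 4: x=1 → posterior Dirichlet(7, 19/5, 11/5)
obs 5: x=2 → posterior Dirichlet(7, 19/5, 16/5)
obs 6: x=0 → posterior Dirichlet(8, 19/5, 16/5)
obs 7: x=0 → posterior Dirichlet(9, 19/5, 16/5)
obs 8: x=0 → posterior Dirichlet(10, 19/5, 16/5)
obs 9: x=2 → posterior Dirichlet(10, 19/5, 21/5)
obs 10: x=1 → posterior Dirichlet(10, 24/5, 21/5)

24/95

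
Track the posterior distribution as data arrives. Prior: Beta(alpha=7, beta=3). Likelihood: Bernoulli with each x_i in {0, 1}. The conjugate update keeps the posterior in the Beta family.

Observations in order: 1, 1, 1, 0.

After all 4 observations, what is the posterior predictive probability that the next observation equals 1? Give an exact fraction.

5/7

obs 1: x=1 → posterior Beta(8, 3)
obs 2: x=1 → posterior Beta(9, 3)
obs 3: x=1 → posterior Beta(10, 3)
obs 4: x=0 → posterior Beta(10, 4)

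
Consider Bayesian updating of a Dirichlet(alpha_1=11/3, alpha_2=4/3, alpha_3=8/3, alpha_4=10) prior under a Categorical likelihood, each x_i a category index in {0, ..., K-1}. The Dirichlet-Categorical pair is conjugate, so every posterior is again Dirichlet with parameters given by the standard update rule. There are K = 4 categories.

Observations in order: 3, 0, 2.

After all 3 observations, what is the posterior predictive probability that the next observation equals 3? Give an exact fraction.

33/62

obs 1: x=3 → posterior Dirichlet(11/3, 4/3, 8/3, 11)
obs 2: x=0 → posterior Dirichlet(14/3, 4/3, 8/3, 11)
obs 3: x=2 → posterior Dirichlet(14/3, 4/3, 11/3, 11)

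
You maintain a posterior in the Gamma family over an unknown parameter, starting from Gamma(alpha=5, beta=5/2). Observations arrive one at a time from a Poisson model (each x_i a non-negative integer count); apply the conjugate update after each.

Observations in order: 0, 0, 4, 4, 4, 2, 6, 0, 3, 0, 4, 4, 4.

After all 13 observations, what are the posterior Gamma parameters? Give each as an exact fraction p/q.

obs 1: x=0 → posterior Gamma(5, 7/2)
obs 2: x=0 → posterior Gamma(5, 9/2)
obs 3: x=4 → posterior Gamma(9, 11/2)
obs 4: x=4 → posterior Gamma(13, 13/2)
obs 5: x=4 → posterior Gamma(17, 15/2)
obs 6: x=2 → posterior Gamma(19, 17/2)
obs 7: x=6 → posterior Gamma(25, 19/2)
obs 8: x=0 → posterior Gamma(25, 21/2)
obs 9: x=3 → posterior Gamma(28, 23/2)
obs 10: x=0 → posterior Gamma(28, 25/2)
obs 11: x=4 → posterior Gamma(32, 27/2)
obs 12: x=4 → posterior Gamma(36, 29/2)
obs 13: x=4 → posterior Gamma(40, 31/2)

alpha=40, beta=31/2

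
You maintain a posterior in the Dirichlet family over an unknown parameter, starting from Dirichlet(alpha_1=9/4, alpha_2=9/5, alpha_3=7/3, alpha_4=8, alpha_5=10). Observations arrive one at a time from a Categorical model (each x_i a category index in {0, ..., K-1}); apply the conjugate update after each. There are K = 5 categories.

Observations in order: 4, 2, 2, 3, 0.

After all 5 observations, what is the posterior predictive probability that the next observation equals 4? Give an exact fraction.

660/1763

obs 1: x=4 → posterior Dirichlet(9/4, 9/5, 7/3, 8, 11)
obs 2: x=2 → posterior Dirichlet(9/4, 9/5, 10/3, 8, 11)
obs 3: x=2 → posterior Dirichlet(9/4, 9/5, 13/3, 8, 11)
obs 4: x=3 → posterior Dirichlet(9/4, 9/5, 13/3, 9, 11)
obs 5: x=0 → posterior Dirichlet(13/4, 9/5, 13/3, 9, 11)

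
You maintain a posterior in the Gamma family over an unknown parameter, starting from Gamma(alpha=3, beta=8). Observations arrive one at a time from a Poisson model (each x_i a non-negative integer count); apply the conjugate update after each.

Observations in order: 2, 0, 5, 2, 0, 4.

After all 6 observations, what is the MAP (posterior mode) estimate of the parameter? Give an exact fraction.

15/14

obs 1: x=2 → posterior Gamma(5, 9)
obs 2: x=0 → posterior Gamma(5, 10)
obs 3: x=5 → posterior Gamma(10, 11)
obs 4: x=2 → posterior Gamma(12, 12)
obs 5: x=0 → posterior Gamma(12, 13)
obs 6: x=4 → posterior Gamma(16, 14)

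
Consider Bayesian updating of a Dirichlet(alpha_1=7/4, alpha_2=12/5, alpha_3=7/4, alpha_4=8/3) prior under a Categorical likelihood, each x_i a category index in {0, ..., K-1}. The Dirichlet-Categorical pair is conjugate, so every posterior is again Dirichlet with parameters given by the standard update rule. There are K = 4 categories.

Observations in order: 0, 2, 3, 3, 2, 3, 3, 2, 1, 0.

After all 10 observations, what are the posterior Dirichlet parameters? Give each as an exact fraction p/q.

obs 1: x=0 → posterior Dirichlet(11/4, 12/5, 7/4, 8/3)
obs 2: x=2 → posterior Dirichlet(11/4, 12/5, 11/4, 8/3)
obs 3: x=3 → posterior Dirichlet(11/4, 12/5, 11/4, 11/3)
obs 4: x=3 → posterior Dirichlet(11/4, 12/5, 11/4, 14/3)
obs 5: x=2 → posterior Dirichlet(11/4, 12/5, 15/4, 14/3)
obs 6: x=3 → posterior Dirichlet(11/4, 12/5, 15/4, 17/3)
obs 7: x=3 → posterior Dirichlet(11/4, 12/5, 15/4, 20/3)
obs 8: x=2 → posterior Dirichlet(11/4, 12/5, 19/4, 20/3)
obs 9: x=1 → posterior Dirichlet(11/4, 17/5, 19/4, 20/3)
obs 10: x=0 → posterior Dirichlet(15/4, 17/5, 19/4, 20/3)

alpha_1=15/4, alpha_2=17/5, alpha_3=19/4, alpha_4=20/3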